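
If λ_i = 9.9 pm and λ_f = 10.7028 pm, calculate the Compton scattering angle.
48.00°

First find the wavelength shift:
Δλ = λ' - λ = 10.7028 - 9.9 = 0.8028 pm

Using Δλ = λ_C(1 - cos θ), with λ_C = h/(m_e·c) ≈ 2.42631024 pm:
cos θ = 1 - Δλ/λ_C
cos θ = 1 - 0.8028/2.42631024
cos θ = 0.669127

θ = arccos(0.669127)
θ = 48.00°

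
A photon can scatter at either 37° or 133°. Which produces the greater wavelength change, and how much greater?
133° produces the larger shift by a factor of 8.353

Calculate both shifts using Δλ = λ_C(1 - cos θ):

For θ₁ = 37°:
Δλ₁ = 2.4263 × (1 - cos(37°))
Δλ₁ = 2.4263 × 0.2014
Δλ₁ = 0.4886 pm

For θ₂ = 133°:
Δλ₂ = 2.4263 × (1 - cos(133°))
Δλ₂ = 2.4263 × 1.6820
Δλ₂ = 4.0810 pm

The 133° angle produces the larger shift.
Ratio: 4.0810/0.4886 = 8.353

(Intermediate values are shown rounded; full precision is carried through to the final answer.)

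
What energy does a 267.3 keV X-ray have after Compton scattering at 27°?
252.8822 keV

First convert energy to wavelength:
λ = hc/E, with hc ≈ 1239.842 keV·pm (i.e. 1239.842 eV·nm)

For E = 267.3 keV = 267300 eV:
λ = 1239.842 keV·pm / 267.3 keV
λ = 4.6384 pm

Calculate the Compton shift:
Δλ = λ_C(1 - cos(27°)) = 2.4263 × 0.1090
Δλ = 0.2645 pm

Final wavelength:
λ' = 4.6384 + 0.2645 = 4.9028 pm

Final energy:
E' = hc/λ' = 1239.842 / 4.9028 = 252.8822 keV

(Intermediate values are shown rounded; full precision is carried through to the final answer.)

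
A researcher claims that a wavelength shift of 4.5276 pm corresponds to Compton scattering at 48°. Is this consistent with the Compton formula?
No, inconsistent

Calculate the expected shift for θ = 48°:

Δλ_expected = λ_C(1 - cos(48°))
Δλ_expected = 2.4263 × (1 - cos(48°))
Δλ_expected = 2.4263 × 0.3309
Δλ_expected = 0.8028 pm

Given shift: 4.5276 pm
Expected shift: 0.8028 pm
Difference: 3.7248 pm

The values do not match. The given shift corresponds to θ ≈ 150.0°, not 48°.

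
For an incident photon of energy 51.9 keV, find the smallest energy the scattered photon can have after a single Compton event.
43.1374 keV (at θ = 180°)

The scattered photon has minimum energy when its wavelength is maximum, i.e., when the Compton shift Δλ = λ_C(1 − cos θ) is maximum. This occurs at θ = 180° (backscattering), giving Δλ_max = 2λ_C = 4.8526 pm.

Initial wavelength: λ₀ = hc/E₀ = 23.8891 pm
Maximum final wavelength: λ'_max = λ₀ + 2λ_C = 23.8891 + 4.8526 = 28.7417 pm
Minimum final energy: E'_min = hc/λ'_max = 43.1374 keV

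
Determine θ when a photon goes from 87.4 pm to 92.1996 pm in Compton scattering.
168.00°

First find the wavelength shift:
Δλ = λ' - λ = 92.1996 - 87.4 = 4.7996 pm

Using Δλ = λ_C(1 - cos θ), with λ_C = h/(m_e·c) ≈ 2.42631024 pm:
cos θ = 1 - Δλ/λ_C
cos θ = 1 - 4.7996/2.42631024
cos θ = -0.978148

θ = arccos(-0.978148)
θ = 168.00°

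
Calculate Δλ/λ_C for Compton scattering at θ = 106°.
1.2756 λ_C

The Compton shift formula is:
Δλ = λ_C(1 - cos θ)

Dividing both sides by λ_C:
Δλ/λ_C = 1 - cos θ

For θ = 106°:
Δλ/λ_C = 1 - cos(106°)
Δλ/λ_C = 1 - -0.2756
Δλ/λ_C = 1.2756

This means the shift is 1.2756 × λ_C = 3.0951 pm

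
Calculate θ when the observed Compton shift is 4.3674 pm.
143.13°

From the Compton formula Δλ = λ_C(1 - cos θ), we can solve for θ:

cos θ = 1 - Δλ/λ_C

Given:
- Δλ = 4.3674 pm
- λ_C = h/(m_e·c) ≈ 2.42631024 pm

cos θ = 1 - 4.3674/2.42631024
cos θ = 1 - 1.800017
cos θ = -0.800017

θ = arccos(-0.800017)
θ = 143.13°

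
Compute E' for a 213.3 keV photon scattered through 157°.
118.3913 keV

First convert energy to wavelength:
λ = hc/E, with hc ≈ 1239.842 keV·pm (i.e. 1239.842 eV·nm)

For E = 213.3 keV = 213300 eV:
λ = 1239.842 keV·pm / 213.3 keV
λ = 5.8127 pm

Calculate the Compton shift:
Δλ = λ_C(1 - cos(157°)) = 2.4263 × 1.9205
Δλ = 4.6597 pm

Final wavelength:
λ' = 5.8127 + 4.6597 = 10.4724 pm

Final energy:
E' = hc/λ' = 1239.842 / 10.4724 = 118.3913 keV

(Intermediate values are shown rounded; full precision is carried through to the final answer.)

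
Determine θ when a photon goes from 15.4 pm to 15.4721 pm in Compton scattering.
14.00°

First find the wavelength shift:
Δλ = λ' - λ = 15.4721 - 15.4 = 0.0721 pm

Using Δλ = λ_C(1 - cos θ), with λ_C = h/(m_e·c) ≈ 2.42631024 pm:
cos θ = 1 - Δλ/λ_C
cos θ = 1 - 0.0721/2.42631024
cos θ = 0.970284

θ = arccos(0.970284)
θ = 14.00°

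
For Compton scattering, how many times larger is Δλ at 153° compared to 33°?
153° produces the larger shift by a factor of 11.721

Calculate both shifts using Δλ = λ_C(1 - cos θ):

For θ₁ = 33°:
Δλ₁ = 2.4263 × (1 - cos(33°))
Δλ₁ = 2.4263 × 0.1613
Δλ₁ = 0.3914 pm

For θ₂ = 153°:
Δλ₂ = 2.4263 × (1 - cos(153°))
Δλ₂ = 2.4263 × 1.8910
Δλ₂ = 4.5882 pm

The 153° angle produces the larger shift.
Ratio: 4.5882/0.3914 = 11.721

(Intermediate values are shown rounded; full precision is carried through to the final answer.)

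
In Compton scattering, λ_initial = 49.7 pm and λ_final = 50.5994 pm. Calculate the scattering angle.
51.00°

First find the wavelength shift:
Δλ = λ' - λ = 50.5994 - 49.7 = 0.8994 pm

Using Δλ = λ_C(1 - cos θ), with λ_C = h/(m_e·c) ≈ 2.42631024 pm:
cos θ = 1 - Δλ/λ_C
cos θ = 1 - 0.8994/2.42631024
cos θ = 0.629314

θ = arccos(0.629314)
θ = 51.00°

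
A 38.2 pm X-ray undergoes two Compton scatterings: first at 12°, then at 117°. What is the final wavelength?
41.7809 pm

Apply Compton shift twice:

First scattering at θ₁ = 12°:
Δλ₁ = λ_C(1 - cos(12°))
Δλ₁ = 2.4263 × 0.0219
Δλ₁ = 0.0530 pm

After first scattering:
λ₁ = 38.2 + 0.0530 = 38.2530 pm

Second scattering at θ₂ = 117°:
Δλ₂ = λ_C(1 - cos(117°))
Δλ₂ = 2.4263 × 1.4540
Δλ₂ = 3.5278 pm

Final wavelength:
λ₂ = 38.2530 + 3.5278 = 41.7809 pm

Total shift: Δλ_total = 0.0530 + 3.5278 = 3.5809 pm

(Intermediate values are shown rounded; full precision is carried through to the final answer.)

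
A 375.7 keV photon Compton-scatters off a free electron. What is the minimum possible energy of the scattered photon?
152.0774 keV (at θ = 180°)

The scattered photon has minimum energy when its wavelength is maximum, i.e., when the Compton shift Δλ = λ_C(1 − cos θ) is maximum. This occurs at θ = 180° (backscattering), giving Δλ_max = 2λ_C = 4.8526 pm.

Initial wavelength: λ₀ = hc/E₀ = 3.3001 pm
Maximum final wavelength: λ'_max = λ₀ + 2λ_C = 3.3001 + 4.8526 = 8.1527 pm
Minimum final energy: E'_min = hc/λ'_max = 152.0774 keV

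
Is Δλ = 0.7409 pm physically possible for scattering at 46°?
Yes, consistent

Calculate the expected shift for θ = 46°:

Δλ_expected = λ_C(1 - cos(46°))
Δλ_expected = 2.4263 × (1 - cos(46°))
Δλ_expected = 2.4263 × 0.3053
Δλ_expected = 0.7409 pm

Given shift: 0.7409 pm
Expected shift: 0.7409 pm
Difference: 0.0000 pm

The values match. This is consistent with Compton scattering at the stated angle.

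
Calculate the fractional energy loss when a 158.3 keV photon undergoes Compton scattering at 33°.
0.0476 (or 4.76%)

Calculate initial and final photon energies:

Initial: E₀ = 158.3 keV → λ₀ = 7.8322 pm
Compton shift: Δλ = 0.3914 pm
Final wavelength: λ' = 8.2237 pm
Final energy: E' = 150.7651 keV

Fractional energy loss:
(E₀ - E')/E₀ = (158.3000 - 150.7651)/158.3000
= 7.5349/158.3000
= 0.0476
= 4.76%

(Intermediate values are shown rounded; full precision is carried through to the final answer.)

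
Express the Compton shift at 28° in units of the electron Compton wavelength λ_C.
0.1171 λ_C

The Compton shift formula is:
Δλ = λ_C(1 - cos θ)

Dividing both sides by λ_C:
Δλ/λ_C = 1 - cos θ

For θ = 28°:
Δλ/λ_C = 1 - cos(28°)
Δλ/λ_C = 1 - 0.8829
Δλ/λ_C = 0.1171

This means the shift is 0.1171 × λ_C = 0.2840 pm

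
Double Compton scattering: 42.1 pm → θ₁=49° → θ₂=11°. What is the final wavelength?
42.9791 pm

Apply Compton shift twice:

First scattering at θ₁ = 49°:
Δλ₁ = λ_C(1 - cos(49°))
Δλ₁ = 2.4263 × 0.3439
Δλ₁ = 0.8345 pm

After first scattering:
λ₁ = 42.1 + 0.8345 = 42.9345 pm

Second scattering at θ₂ = 11°:
Δλ₂ = λ_C(1 - cos(11°))
Δλ₂ = 2.4263 × 0.0184
Δλ₂ = 0.0446 pm

Final wavelength:
λ₂ = 42.9345 + 0.0446 = 42.9791 pm

Total shift: Δλ_total = 0.8345 + 0.0446 = 0.8791 pm

(Intermediate values are shown rounded; full precision is carried through to the final answer.)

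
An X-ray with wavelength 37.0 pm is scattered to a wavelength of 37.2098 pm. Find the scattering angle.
24.00°

First find the wavelength shift:
Δλ = λ' - λ = 37.2098 - 37.0 = 0.2098 pm

Using Δλ = λ_C(1 - cos θ), with λ_C = h/(m_e·c) ≈ 2.42631024 pm:
cos θ = 1 - Δλ/λ_C
cos θ = 1 - 0.2098/2.42631024
cos θ = 0.913531

θ = arccos(0.913531)
θ = 24.00°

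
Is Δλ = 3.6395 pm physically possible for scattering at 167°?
No, inconsistent

Calculate the expected shift for θ = 167°:

Δλ_expected = λ_C(1 - cos(167°))
Δλ_expected = 2.4263 × (1 - cos(167°))
Δλ_expected = 2.4263 × 1.9744
Δλ_expected = 4.7904 pm

Given shift: 3.6395 pm
Expected shift: 4.7904 pm
Difference: 1.1510 pm

The values do not match. The given shift corresponds to θ ≈ 120.0°, not 167°.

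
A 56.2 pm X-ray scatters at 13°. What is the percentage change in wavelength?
0.1107%

Calculate the Compton shift:
Δλ = λ_C(1 - cos(13°))
Δλ = 2.4263 × (1 - cos(13°))
Δλ = 2.4263 × 0.0256
Δλ = 0.0622 pm

Percentage change:
(Δλ/λ₀) × 100 = (0.0622/56.2) × 100
= 0.1107%

(Intermediate values are shown rounded; full precision is carried through to the final answer.)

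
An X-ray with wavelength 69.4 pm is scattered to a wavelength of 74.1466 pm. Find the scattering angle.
163.00°

First find the wavelength shift:
Δλ = λ' - λ = 74.1466 - 69.4 = 4.7466 pm

Using Δλ = λ_C(1 - cos θ), with λ_C = h/(m_e·c) ≈ 2.42631024 pm:
cos θ = 1 - Δλ/λ_C
cos θ = 1 - 4.7466/2.42631024
cos θ = -0.956304

θ = arccos(-0.956304)
θ = 163.00°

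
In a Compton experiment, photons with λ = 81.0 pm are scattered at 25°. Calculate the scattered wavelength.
81.2273 pm

Using the Compton scattering formula:
λ' = λ + Δλ = λ + λ_C(1 - cos θ)

Given:
- Initial wavelength λ = 81.0 pm
- Scattering angle θ = 25°
- Compton wavelength λ_C ≈ 2.4263 pm

Calculate the shift:
Δλ = 2.4263 × (1 - cos(25°))
Δλ = 2.4263 × 0.0937
Δλ = 0.2273 pm

Final wavelength:
λ' = 81.0 + 0.2273 = 81.2273 pm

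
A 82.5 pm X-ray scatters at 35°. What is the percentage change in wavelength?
0.5319%

Calculate the Compton shift:
Δλ = λ_C(1 - cos(35°))
Δλ = 2.4263 × (1 - cos(35°))
Δλ = 2.4263 × 0.1808
Δλ = 0.4388 pm

Percentage change:
(Δλ/λ₀) × 100 = (0.4388/82.5) × 100
= 0.5319%

(Intermediate values are shown rounded; full precision is carried through to the final answer.)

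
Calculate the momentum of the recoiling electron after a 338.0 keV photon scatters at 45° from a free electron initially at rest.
1.2989e-22 kg·m/s

The electron is initially at rest, so by conservation of momentum:
p⃗_e = p⃗₀ − p⃗'  (incident photon momentum minus scattered photon momentum)

Photon momentum magnitudes (p = h/λ = E/c):
λ₀ = hc/E₀ = 3.6682 pm → p₀ = h/λ₀ = 1.8064e-22 kg·m/s
Δλ = λ_C(1 − cos 45°) = 0.7106 pm
λ' = 4.3788 pm → p' = h/λ' = 1.5132e-22 kg·m/s

The scattered photon makes angle θ = 45° with the incident direction, so by the law of cosines:
|p⃗_e|² = p₀² + p'² − 2p₀p'cos θ
|p⃗_e|² = (1.8064e-22)² + (1.5132e-22)² − 2·1.8064e-22·1.5132e-22·cos(45°)
|p⃗_e| = 1.2989e-22 kg·m/s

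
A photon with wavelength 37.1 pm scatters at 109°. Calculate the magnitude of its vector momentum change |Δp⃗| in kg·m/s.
2.7933e-23 kg·m/s

Photon momentum magnitude is p = h/λ.

Initial momentum:
p₀ = h/λ = 6.6261e-34/3.7100e-11 = 1.7860e-23 kg·m/s

After scattering:
λ' = λ + Δλ = 37.1 + 3.2162 = 40.3162 pm
p' = h/λ' = 6.6261e-34/4.0316e-11 = 1.6435e-23 kg·m/s

Momentum is a vector; the scattered photon's direction makes angle θ = 109° with the incident direction. The magnitude of the vector change Δp⃗ = p⃗₀ − p⃗' is found from the law of cosines:
|Δp⃗|² = p₀² + p'² − 2p₀p'cos θ
|Δp⃗|² = (1.7860e-23)² + (1.6435e-23)² − 2·1.7860e-23·1.6435e-23·cos(109°)
|Δp⃗| = 2.7933e-23 kg·m/s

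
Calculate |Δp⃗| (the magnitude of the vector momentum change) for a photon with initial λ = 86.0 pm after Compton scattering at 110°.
1.2393e-23 kg·m/s

Photon momentum magnitude is p = h/λ.

Initial momentum:
p₀ = h/λ = 6.6261e-34/8.6000e-11 = 7.7047e-24 kg·m/s

After scattering:
λ' = λ + Δλ = 86.0 + 3.2562 = 89.2562 pm
p' = h/λ' = 6.6261e-34/8.9256e-11 = 7.4237e-24 kg·m/s

Momentum is a vector; the scattered photon's direction makes angle θ = 110° with the incident direction. The magnitude of the vector change Δp⃗ = p⃗₀ − p⃗' is found from the law of cosines:
|Δp⃗|² = p₀² + p'² − 2p₀p'cos θ
|Δp⃗|² = (7.7047e-24)² + (7.4237e-24)² − 2·7.7047e-24·7.4237e-24·cos(110°)
|Δp⃗| = 1.2393e-23 kg·m/s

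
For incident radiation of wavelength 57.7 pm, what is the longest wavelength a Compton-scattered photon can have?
62.5526 pm (at θ = 180°)

The Compton shift is Δλ = λ_C(1 − cos θ).

Since cos θ ranges from −1 to 1, the factor (1 − cos θ) ranges from 0 to 2; the maximum shift occurs at θ = 180° (backscattering):
Δλ_max = 2λ_C = 2 × 2.4263 pm = 4.8526 pm

Maximum scattered wavelength:
λ'_max = λ₀ + Δλ_max = 57.7 + 4.8526 = 62.5526 pm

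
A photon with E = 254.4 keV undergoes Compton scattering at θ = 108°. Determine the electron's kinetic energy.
100.3761 keV

By energy conservation: K_e = E_initial - E_final

First find the scattered photon energy:
Initial wavelength: λ = hc/E = 4.8736 pm
Compton shift: Δλ = λ_C(1 - cos(108°)) = 3.1761 pm
Final wavelength: λ' = 4.8736 + 3.1761 = 8.0497 pm
Final photon energy: E' = hc/λ' = 154.0239 keV

Electron kinetic energy:
K_e = E - E' = 254.4000 - 154.0239 = 100.3761 keV

(Intermediate values are shown rounded; full precision is carried through to the final answer.)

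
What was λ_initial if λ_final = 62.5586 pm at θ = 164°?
57.8000 pm

From λ' = λ + Δλ, we have λ = λ' - Δλ

First calculate the Compton shift:
Δλ = λ_C(1 - cos θ)
Δλ = 2.4263 × (1 - cos(164°))
Δλ = 2.4263 × 1.9613
Δλ = 4.7586 pm

Initial wavelength:
λ = λ' - Δλ
λ = 62.5586 - 4.7586
λ = 57.8000 pm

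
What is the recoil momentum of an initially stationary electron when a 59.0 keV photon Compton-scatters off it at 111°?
4.8509e-23 kg·m/s

The electron is initially at rest, so by conservation of momentum:
p⃗_e = p⃗₀ − p⃗'  (incident photon momentum minus scattered photon momentum)

Photon momentum magnitudes (p = h/λ = E/c):
λ₀ = hc/E₀ = 21.0143 pm → p₀ = h/λ₀ = 3.1531e-23 kg·m/s
Δλ = λ_C(1 − cos 111°) = 3.2958 pm
λ' = 24.3101 pm → p' = h/λ' = 2.7256e-23 kg·m/s

The scattered photon makes angle θ = 111° with the incident direction, so by the law of cosines:
|p⃗_e|² = p₀² + p'² − 2p₀p'cos θ
|p⃗_e|² = (3.1531e-23)² + (2.7256e-23)² − 2·3.1531e-23·2.7256e-23·cos(111°)
|p⃗_e| = 4.8509e-23 kg·m/s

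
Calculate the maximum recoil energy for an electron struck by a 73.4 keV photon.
16.3806 keV

Maximum energy transfer occurs at θ = 180° (backscattering).

Initial photon: E₀ = 73.4 keV → λ₀ = 16.8916 pm

Maximum Compton shift (at 180°):
Δλ_max = 2λ_C = 2 × 2.4263 = 4.8526 pm

Final wavelength:
λ' = 16.8916 + 4.8526 = 21.7442 pm

Minimum photon energy (maximum energy to electron):
E'_min = hc/λ' = 57.0194 keV

Maximum electron kinetic energy:
K_max = E₀ - E'_min = 73.4000 - 57.0194 = 16.3806 keV

(Intermediate values are shown rounded; full precision is carried through to the final answer.)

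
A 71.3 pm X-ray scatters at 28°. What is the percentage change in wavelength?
0.3983%

Calculate the Compton shift:
Δλ = λ_C(1 - cos(28°))
Δλ = 2.4263 × (1 - cos(28°))
Δλ = 2.4263 × 0.1171
Δλ = 0.2840 pm

Percentage change:
(Δλ/λ₀) × 100 = (0.2840/71.3) × 100
= 0.3983%

(Intermediate values are shown rounded; full precision is carried through to the final answer.)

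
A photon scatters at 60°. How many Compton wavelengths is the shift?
0.5000 λ_C

The Compton shift formula is:
Δλ = λ_C(1 - cos θ)

Dividing both sides by λ_C:
Δλ/λ_C = 1 - cos θ

For θ = 60°:
Δλ/λ_C = 1 - cos(60°)
Δλ/λ_C = 1 - 0.5000
Δλ/λ_C = 0.5000

This means the shift is 0.5000 × λ_C = 1.2132 pm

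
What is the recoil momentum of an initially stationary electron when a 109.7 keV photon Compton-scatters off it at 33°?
3.2798e-23 kg·m/s

The electron is initially at rest, so by conservation of momentum:
p⃗_e = p⃗₀ − p⃗'  (incident photon momentum minus scattered photon momentum)

Photon momentum magnitudes (p = h/λ = E/c):
λ₀ = hc/E₀ = 11.3021 pm → p₀ = h/λ₀ = 5.8627e-23 kg·m/s
Δλ = λ_C(1 − cos 33°) = 0.3914 pm
λ' = 11.6935 pm → p' = h/λ' = 5.6664e-23 kg·m/s

The scattered photon makes angle θ = 33° with the incident direction, so by the law of cosines:
|p⃗_e|² = p₀² + p'² − 2p₀p'cos θ
|p⃗_e|² = (5.8627e-23)² + (5.6664e-23)² − 2·5.8627e-23·5.6664e-23·cos(33°)
|p⃗_e| = 3.2798e-23 kg·m/s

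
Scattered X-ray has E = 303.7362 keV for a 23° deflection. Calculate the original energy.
318.8000 keV

Convert final energy to wavelength (hc ≈ 1239.842 keV·pm):
λ' = hc/E' = 1239.842 / 303.7362 = 4.0820 pm

Calculate the Compton shift:
Δλ = λ_C(1 - cos(23°))
Δλ = 2.4263 × (1 - cos(23°))
Δλ = 0.1929 pm

Initial wavelength:
λ = λ' - Δλ = 4.0820 - 0.1929 = 3.8891 pm

Initial energy:
E = hc/λ = 1239.842 / 3.8891 = 318.8000 keV

(Intermediate values are shown rounded; full precision is carried through to the final answer.)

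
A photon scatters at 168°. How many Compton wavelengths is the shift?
1.9781 λ_C

The Compton shift formula is:
Δλ = λ_C(1 - cos θ)

Dividing both sides by λ_C:
Δλ/λ_C = 1 - cos θ

For θ = 168°:
Δλ/λ_C = 1 - cos(168°)
Δλ/λ_C = 1 - -0.9781
Δλ/λ_C = 1.9781

This means the shift is 1.9781 × λ_C = 4.7996 pm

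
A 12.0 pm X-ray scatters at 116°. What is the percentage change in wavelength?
29.0828%

Calculate the Compton shift:
Δλ = λ_C(1 - cos(116°))
Δλ = 2.4263 × (1 - cos(116°))
Δλ = 2.4263 × 1.4384
Δλ = 3.4899 pm

Percentage change:
(Δλ/λ₀) × 100 = (3.4899/12.0) × 100
= 29.0828%

(Intermediate values are shown rounded; full precision is carried through to the final answer.)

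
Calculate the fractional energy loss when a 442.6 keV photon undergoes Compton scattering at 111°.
0.5406 (or 54.06%)

Calculate initial and final photon energies:

Initial: E₀ = 442.6 keV → λ₀ = 2.8013 pm
Compton shift: Δλ = 3.2958 pm
Final wavelength: λ' = 6.0971 pm
Final energy: E' = 203.3497 keV

Fractional energy loss:
(E₀ - E')/E₀ = (442.6000 - 203.3497)/442.6000
= 239.2503/442.6000
= 0.5406
= 54.06%

(Intermediate values are shown rounded; full precision is carried through to the final answer.)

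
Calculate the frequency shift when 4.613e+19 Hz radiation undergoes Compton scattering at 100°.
1.405e+19 Hz (decrease)

Convert frequency to wavelength (c = 299792458 m/s):
λ₀ = c/f₀ = 299792458/4.613e+19 = 6.4988610e-12 m = 6.4989 pm

Calculate Compton shift:
Δλ = λ_C(1 - cos(100°)) = 2.8476 pm

Final wavelength:
λ' = λ₀ + Δλ = 6.4989 + 2.8476 = 9.3465 pm

Final frequency:
f' = c/λ' = 299792458/9.3464956e-12 = 3.2075386e+19 Hz

Frequency shift (decrease):
Δf = f₀ - f' = 4.613e+19 - 3.2075386e+19 = 1.405e+19 Hz

(Intermediate values are shown rounded; full precision is carried through to the final answer.)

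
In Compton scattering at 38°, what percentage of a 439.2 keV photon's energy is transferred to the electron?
0.1541 (or 15.41%)

Calculate initial and final photon energies:

Initial: E₀ = 439.2 keV → λ₀ = 2.8230 pm
Compton shift: Δλ = 0.5144 pm
Final wavelength: λ' = 3.3373 pm
Final energy: E' = 371.5097 keV

Fractional energy loss:
(E₀ - E')/E₀ = (439.2000 - 371.5097)/439.2000
= 67.6903/439.2000
= 0.1541
= 15.41%

(Intermediate values are shown rounded; full precision is carried through to the final answer.)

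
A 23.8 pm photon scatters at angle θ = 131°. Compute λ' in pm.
27.8181 pm

Using the Compton scattering formula:
λ' = λ + Δλ = λ + λ_C(1 - cos θ)

Given:
- Initial wavelength λ = 23.8 pm
- Scattering angle θ = 131°
- Compton wavelength λ_C ≈ 2.4263 pm

Calculate the shift:
Δλ = 2.4263 × (1 - cos(131°))
Δλ = 2.4263 × 1.6561
Δλ = 4.0181 pm

Final wavelength:
λ' = 23.8 + 4.0181 = 27.8181 pm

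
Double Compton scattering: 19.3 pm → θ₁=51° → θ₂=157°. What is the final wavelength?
24.8591 pm

Apply Compton shift twice:

First scattering at θ₁ = 51°:
Δλ₁ = λ_C(1 - cos(51°))
Δλ₁ = 2.4263 × 0.3707
Δλ₁ = 0.8994 pm

After first scattering:
λ₁ = 19.3 + 0.8994 = 20.1994 pm

Second scattering at θ₂ = 157°:
Δλ₂ = λ_C(1 - cos(157°))
Δλ₂ = 2.4263 × 1.9205
Δλ₂ = 4.6597 pm

Final wavelength:
λ₂ = 20.1994 + 4.6597 = 24.8591 pm

Total shift: Δλ_total = 0.8994 + 4.6597 = 5.5591 pm

(Intermediate values are shown rounded; full precision is carried through to the final answer.)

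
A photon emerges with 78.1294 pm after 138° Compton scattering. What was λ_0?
73.9000 pm

From λ' = λ + Δλ, we have λ = λ' - Δλ

First calculate the Compton shift:
Δλ = λ_C(1 - cos θ)
Δλ = 2.4263 × (1 - cos(138°))
Δλ = 2.4263 × 1.7431
Δλ = 4.2294 pm

Initial wavelength:
λ = λ' - Δλ
λ = 78.1294 - 4.2294
λ = 73.9000 pm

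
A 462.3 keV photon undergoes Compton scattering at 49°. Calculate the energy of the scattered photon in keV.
352.5878 keV

First convert energy to wavelength:
λ = hc/E, with hc ≈ 1239.842 keV·pm (i.e. 1239.842 eV·nm)

For E = 462.3 keV = 462300 eV:
λ = 1239.842 keV·pm / 462.3 keV
λ = 2.6819 pm

Calculate the Compton shift:
Δλ = λ_C(1 - cos(49°)) = 2.4263 × 0.3439
Δλ = 0.8345 pm

Final wavelength:
λ' = 2.6819 + 0.8345 = 3.5164 pm

Final energy:
E' = hc/λ' = 1239.842 / 3.5164 = 352.5878 keV

(Intermediate values are shown rounded; full precision is carried through to the final answer.)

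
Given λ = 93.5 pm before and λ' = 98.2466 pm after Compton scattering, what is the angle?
163.00°

First find the wavelength shift:
Δλ = λ' - λ = 98.2466 - 93.5 = 4.7466 pm

Using Δλ = λ_C(1 - cos θ), with λ_C = h/(m_e·c) ≈ 2.42631024 pm:
cos θ = 1 - Δλ/λ_C
cos θ = 1 - 4.7466/2.42631024
cos θ = -0.956304

θ = arccos(-0.956304)
θ = 163.00°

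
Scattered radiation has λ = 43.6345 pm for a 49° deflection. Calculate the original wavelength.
42.8000 pm

From λ' = λ + Δλ, we have λ = λ' - Δλ

First calculate the Compton shift:
Δλ = λ_C(1 - cos θ)
Δλ = 2.4263 × (1 - cos(49°))
Δλ = 2.4263 × 0.3439
Δλ = 0.8345 pm

Initial wavelength:
λ = λ' - Δλ
λ = 43.6345 - 0.8345
λ = 42.8000 pm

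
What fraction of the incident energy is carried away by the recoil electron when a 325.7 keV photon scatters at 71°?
0.3006 (or 30.06%)

Calculate initial and final photon energies:

Initial: E₀ = 325.7 keV → λ₀ = 3.8067 pm
Compton shift: Δλ = 1.6364 pm
Final wavelength: λ' = 5.4431 pm
Final energy: E' = 227.7832 keV

Fractional energy loss:
(E₀ - E')/E₀ = (325.7000 - 227.7832)/325.7000
= 97.9168/325.7000
= 0.3006
= 30.06%

(Intermediate values are shown rounded; full precision is carried through to the final answer.)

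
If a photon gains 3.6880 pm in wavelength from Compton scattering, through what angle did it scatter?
121.33°

From the Compton formula Δλ = λ_C(1 - cos θ), we can solve for θ:

cos θ = 1 - Δλ/λ_C

Given:
- Δλ = 3.6880 pm
- λ_C = h/(m_e·c) ≈ 2.42631024 pm

cos θ = 1 - 3.6880/2.42631024
cos θ = 1 - 1.520003
cos θ = -0.520003

θ = arccos(-0.520003)
θ = 121.33°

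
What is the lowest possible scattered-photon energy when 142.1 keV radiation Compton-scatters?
91.3142 keV (at θ = 180°)

The scattered photon has minimum energy when its wavelength is maximum, i.e., when the Compton shift Δλ = λ_C(1 − cos θ) is maximum. This occurs at θ = 180° (backscattering), giving Δλ_max = 2λ_C = 4.8526 pm.

Initial wavelength: λ₀ = hc/E₀ = 8.7251 pm
Maximum final wavelength: λ'_max = λ₀ + 2λ_C = 8.7251 + 4.8526 = 13.5778 pm
Minimum final energy: E'_min = hc/λ'_max = 91.3142 keV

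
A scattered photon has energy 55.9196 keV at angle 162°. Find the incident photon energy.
71.1000 keV

Convert final energy to wavelength (hc ≈ 1239.842 keV·pm):
λ' = hc/E' = 1239.842 / 55.9196 = 22.1719 pm

Calculate the Compton shift:
Δλ = λ_C(1 - cos(162°))
Δλ = 2.4263 × (1 - cos(162°))
Δλ = 4.7339 pm

Initial wavelength:
λ = λ' - Δλ = 22.1719 - 4.7339 = 17.4380 pm

Initial energy:
E = hc/λ = 1239.842 / 17.4380 = 71.1000 keV

(Intermediate values are shown rounded; full precision is carried through to the final answer.)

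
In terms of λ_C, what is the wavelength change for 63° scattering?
0.5460 λ_C

The Compton shift formula is:
Δλ = λ_C(1 - cos θ)

Dividing both sides by λ_C:
Δλ/λ_C = 1 - cos θ

For θ = 63°:
Δλ/λ_C = 1 - cos(63°)
Δλ/λ_C = 1 - 0.4540
Δλ/λ_C = 0.5460

This means the shift is 0.5460 × λ_C = 1.3248 pm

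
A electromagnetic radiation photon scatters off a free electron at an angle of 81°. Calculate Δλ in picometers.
2.0468 pm

Using the Compton scattering formula:
Δλ = λ_C(1 - cos θ)

where λ_C = h/(m_e·c) ≈ 2.4263 pm is the Compton wavelength of an electron.

For θ = 81°:
cos(81°) = 0.1564
1 - cos(81°) = 0.8436

Δλ = 2.4263 × 0.8436
Δλ = 2.0468 pm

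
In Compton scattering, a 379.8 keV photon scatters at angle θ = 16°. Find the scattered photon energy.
369.1707 keV

First convert energy to wavelength:
λ = hc/E, with hc ≈ 1239.842 keV·pm (i.e. 1239.842 eV·nm)

For E = 379.8 keV = 379800 eV:
λ = 1239.842 keV·pm / 379.8 keV
λ = 3.2645 pm

Calculate the Compton shift:
Δλ = λ_C(1 - cos(16°)) = 2.4263 × 0.0387
Δλ = 0.0940 pm

Final wavelength:
λ' = 3.2645 + 0.0940 = 3.3585 pm

Final energy:
E' = hc/λ' = 1239.842 / 3.3585 = 369.1707 keV

(Intermediate values are shown rounded; full precision is carried through to the final answer.)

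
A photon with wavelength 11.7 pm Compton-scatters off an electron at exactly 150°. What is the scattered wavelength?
16.2276 pm

Using the Compton formula: λ' = λ + λ_C(1 − cos θ)

For θ = 150°, cos θ = -√3/2 (exact) ≈ -0.8660, so:
1 − cos 150° = 1 − (-√3/2) ≈ 1.8660

Δλ = λ_C × 1.8660 = 2.4263 × 1.8660 = 4.5276 pm

λ' = 11.7 + 4.5276 = 16.2276 pm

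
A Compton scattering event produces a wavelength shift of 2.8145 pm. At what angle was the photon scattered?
99.21°

From the Compton formula Δλ = λ_C(1 - cos θ), we can solve for θ:

cos θ = 1 - Δλ/λ_C

Given:
- Δλ = 2.8145 pm
- λ_C = h/(m_e·c) ≈ 2.42631024 pm

cos θ = 1 - 2.8145/2.42631024
cos θ = 1 - 1.159992
cos θ = -0.159992

θ = arccos(-0.159992)
θ = 99.21°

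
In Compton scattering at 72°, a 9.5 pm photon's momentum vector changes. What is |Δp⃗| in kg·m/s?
7.6315e-23 kg·m/s

Photon momentum magnitude is p = h/λ.

Initial momentum:
p₀ = h/λ = 6.6261e-34/9.5000e-12 = 6.9748e-23 kg·m/s

After scattering:
λ' = λ + Δλ = 9.5 + 1.6765 = 11.1765 pm
p' = h/λ' = 6.6261e-34/1.1177e-11 = 5.9286e-23 kg·m/s

Momentum is a vector; the scattered photon's direction makes angle θ = 72° with the incident direction. The magnitude of the vector change Δp⃗ = p⃗₀ − p⃗' is found from the law of cosines:
|Δp⃗|² = p₀² + p'² − 2p₀p'cos θ
|Δp⃗|² = (6.9748e-23)² + (5.9286e-23)² − 2·6.9748e-23·5.9286e-23·cos(72°)
|Δp⃗| = 7.6315e-23 kg·m/s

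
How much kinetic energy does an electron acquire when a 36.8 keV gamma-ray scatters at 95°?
2.6720 keV

By energy conservation: K_e = E_initial - E_final

First find the scattered photon energy:
Initial wavelength: λ = hc/E = 33.6914 pm
Compton shift: Δλ = λ_C(1 - cos(95°)) = 2.6378 pm
Final wavelength: λ' = 33.6914 + 2.6378 = 36.3291 pm
Final photon energy: E' = hc/λ' = 34.1280 keV

Electron kinetic energy:
K_e = E - E' = 36.8000 - 34.1280 = 2.6720 keV

(Intermediate values are shown rounded; full precision is carried through to the final answer.)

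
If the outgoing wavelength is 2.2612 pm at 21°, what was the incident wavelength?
2.1000 pm

From λ' = λ + Δλ, we have λ = λ' - Δλ

First calculate the Compton shift:
Δλ = λ_C(1 - cos θ)
Δλ = 2.4263 × (1 - cos(21°))
Δλ = 2.4263 × 0.0664
Δλ = 0.1612 pm

Initial wavelength:
λ = λ' - Δλ
λ = 2.2612 - 0.1612
λ = 2.1000 pm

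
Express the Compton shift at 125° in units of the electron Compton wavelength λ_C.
1.5736 λ_C

The Compton shift formula is:
Δλ = λ_C(1 - cos θ)

Dividing both sides by λ_C:
Δλ/λ_C = 1 - cos θ

For θ = 125°:
Δλ/λ_C = 1 - cos(125°)
Δλ/λ_C = 1 - -0.5736
Δλ/λ_C = 1.5736

This means the shift is 1.5736 × λ_C = 3.8180 pm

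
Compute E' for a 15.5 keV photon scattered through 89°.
15.0514 keV

First convert energy to wavelength:
λ = hc/E, with hc ≈ 1239.842 keV·pm (i.e. 1239.842 eV·nm)

For E = 15.5 keV = 15500 eV:
λ = 1239.842 keV·pm / 15.5 keV
λ = 79.9898 pm

Calculate the Compton shift:
Δλ = λ_C(1 - cos(89°)) = 2.4263 × 0.9825
Δλ = 2.3840 pm

Final wavelength:
λ' = 79.9898 + 2.3840 = 82.3738 pm

Final energy:
E' = hc/λ' = 1239.842 / 82.3738 = 15.0514 keV

(Intermediate values are shown rounded; full precision is carried through to the final answer.)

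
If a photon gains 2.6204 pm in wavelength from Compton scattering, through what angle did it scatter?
94.59°

From the Compton formula Δλ = λ_C(1 - cos θ), we can solve for θ:

cos θ = 1 - Δλ/λ_C

Given:
- Δλ = 2.6204 pm
- λ_C = h/(m_e·c) ≈ 2.42631024 pm

cos θ = 1 - 2.6204/2.42631024
cos θ = 1 - 1.079994
cos θ = -0.079994

θ = arccos(-0.079994)
θ = 94.59°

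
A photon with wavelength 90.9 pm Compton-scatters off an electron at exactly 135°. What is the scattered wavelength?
95.0420 pm

Using the Compton formula: λ' = λ + λ_C(1 − cos θ)

For θ = 135°, cos θ = -√2/2 (exact) ≈ -0.7071, so:
1 − cos 135° = 1 − (-√2/2) ≈ 1.7071

Δλ = λ_C × 1.7071 = 2.4263 × 1.7071 = 4.1420 pm

λ' = 90.9 + 4.1420 = 95.0420 pm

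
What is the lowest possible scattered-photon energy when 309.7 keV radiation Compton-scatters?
140.0005 keV (at θ = 180°)

The scattered photon has minimum energy when its wavelength is maximum, i.e., when the Compton shift Δλ = λ_C(1 − cos θ) is maximum. This occurs at θ = 180° (backscattering), giving Δλ_max = 2λ_C = 4.8526 pm.

Initial wavelength: λ₀ = hc/E₀ = 4.0034 pm
Maximum final wavelength: λ'_max = λ₀ + 2λ_C = 4.0034 + 4.8526 = 8.8560 pm
Minimum final energy: E'_min = hc/λ'_max = 140.0005 keV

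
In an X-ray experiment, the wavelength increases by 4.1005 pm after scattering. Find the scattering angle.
133.63°

From the Compton formula Δλ = λ_C(1 - cos θ), we can solve for θ:

cos θ = 1 - Δλ/λ_C

Given:
- Δλ = 4.1005 pm
- λ_C = h/(m_e·c) ≈ 2.42631024 pm

cos θ = 1 - 4.1005/2.42631024
cos θ = 1 - 1.690015
cos θ = -0.690015

θ = arccos(-0.690015)
θ = 133.63°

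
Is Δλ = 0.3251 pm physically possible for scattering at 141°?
No, inconsistent

Calculate the expected shift for θ = 141°:

Δλ_expected = λ_C(1 - cos(141°))
Δλ_expected = 2.4263 × (1 - cos(141°))
Δλ_expected = 2.4263 × 1.7771
Δλ_expected = 4.3119 pm

Given shift: 0.3251 pm
Expected shift: 4.3119 pm
Difference: 3.9868 pm

The values do not match. The given shift corresponds to θ ≈ 30.0°, not 141°.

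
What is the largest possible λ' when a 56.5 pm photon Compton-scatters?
61.3526 pm (at θ = 180°)

The Compton shift is Δλ = λ_C(1 − cos θ).

Since cos θ ranges from −1 to 1, the factor (1 − cos θ) ranges from 0 to 2; the maximum shift occurs at θ = 180° (backscattering):
Δλ_max = 2λ_C = 2 × 2.4263 pm = 4.8526 pm

Maximum scattered wavelength:
λ'_max = λ₀ + Δλ_max = 56.5 + 4.8526 = 61.3526 pm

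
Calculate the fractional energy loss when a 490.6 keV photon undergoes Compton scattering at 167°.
0.6546 (or 65.46%)

Calculate initial and final photon energies:

Initial: E₀ = 490.6 keV → λ₀ = 2.5272 pm
Compton shift: Δλ = 4.7904 pm
Final wavelength: λ' = 7.3176 pm
Final energy: E' = 169.4322 keV

Fractional energy loss:
(E₀ - E')/E₀ = (490.6000 - 169.4322)/490.6000
= 321.1678/490.6000
= 0.6546
= 65.46%

(Intermediate values are shown rounded; full precision is carried through to the final answer.)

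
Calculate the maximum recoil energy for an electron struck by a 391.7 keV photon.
237.0658 keV

Maximum energy transfer occurs at θ = 180° (backscattering).

Initial photon: E₀ = 391.7 keV → λ₀ = 3.1653 pm

Maximum Compton shift (at 180°):
Δλ_max = 2λ_C = 2 × 2.4263 = 4.8526 pm

Final wavelength:
λ' = 3.1653 + 4.8526 = 8.0179 pm

Minimum photon energy (maximum energy to electron):
E'_min = hc/λ' = 154.6342 keV

Maximum electron kinetic energy:
K_max = E₀ - E'_min = 391.7000 - 154.6342 = 237.0658 keV

(Intermediate values are shown rounded; full precision is carried through to the final answer.)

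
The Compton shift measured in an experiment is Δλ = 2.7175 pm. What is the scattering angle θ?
96.89°

From the Compton formula Δλ = λ_C(1 - cos θ), we can solve for θ:

cos θ = 1 - Δλ/λ_C

Given:
- Δλ = 2.7175 pm
- λ_C = h/(m_e·c) ≈ 2.42631024 pm

cos θ = 1 - 2.7175/2.42631024
cos θ = 1 - 1.120013
cos θ = -0.120013

θ = arccos(-0.120013)
θ = 96.89°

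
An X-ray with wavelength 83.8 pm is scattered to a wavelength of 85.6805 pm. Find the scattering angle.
77.00°

First find the wavelength shift:
Δλ = λ' - λ = 85.6805 - 83.8 = 1.8805 pm

Using Δλ = λ_C(1 - cos θ), with λ_C = h/(m_e·c) ≈ 2.42631024 pm:
cos θ = 1 - Δλ/λ_C
cos θ = 1 - 1.8805/2.42631024
cos θ = 0.224955

θ = arccos(0.224955)
θ = 77.00°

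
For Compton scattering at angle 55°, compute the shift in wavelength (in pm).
1.0346 pm

Using the Compton scattering formula:
Δλ = λ_C(1 - cos θ)

where λ_C = h/(m_e·c) ≈ 2.4263 pm is the Compton wavelength of an electron.

For θ = 55°:
cos(55°) = 0.5736
1 - cos(55°) = 0.4264

Δλ = 2.4263 × 0.4264
Δλ = 1.0346 pm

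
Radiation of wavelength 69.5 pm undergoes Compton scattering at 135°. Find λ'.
73.6420 pm

Using the Compton formula: λ' = λ + λ_C(1 − cos θ)

For θ = 135°, cos θ = -√2/2 (exact) ≈ -0.7071, so:
1 − cos 135° = 1 − (-√2/2) ≈ 1.7071

Δλ = λ_C × 1.7071 = 2.4263 × 1.7071 = 4.1420 pm

λ' = 69.5 + 4.1420 = 73.6420 pm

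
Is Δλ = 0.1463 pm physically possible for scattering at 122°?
No, inconsistent

Calculate the expected shift for θ = 122°:

Δλ_expected = λ_C(1 - cos(122°))
Δλ_expected = 2.4263 × (1 - cos(122°))
Δλ_expected = 2.4263 × 1.5299
Δλ_expected = 3.7121 pm

Given shift: 0.1463 pm
Expected shift: 3.7121 pm
Difference: 3.5657 pm

The values do not match. The given shift corresponds to θ ≈ 20.0°, not 122°.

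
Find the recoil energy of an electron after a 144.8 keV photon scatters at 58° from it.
17.0208 keV

By energy conservation: K_e = E_initial - E_final

First find the scattered photon energy:
Initial wavelength: λ = hc/E = 8.5624 pm
Compton shift: Δλ = λ_C(1 - cos(58°)) = 1.1406 pm
Final wavelength: λ' = 8.5624 + 1.1406 = 9.7030 pm
Final photon energy: E' = hc/λ' = 127.7792 keV

Electron kinetic energy:
K_e = E - E' = 144.8000 - 127.7792 = 17.0208 keV

(Intermediate values are shown rounded; full precision is carried through to the final answer.)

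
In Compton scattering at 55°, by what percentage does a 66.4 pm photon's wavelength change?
1.5582%

Calculate the Compton shift:
Δλ = λ_C(1 - cos(55°))
Δλ = 2.4263 × (1 - cos(55°))
Δλ = 2.4263 × 0.4264
Δλ = 1.0346 pm

Percentage change:
(Δλ/λ₀) × 100 = (1.0346/66.4) × 100
= 1.5582%

(Intermediate values are shown rounded; full precision is carried through to the final answer.)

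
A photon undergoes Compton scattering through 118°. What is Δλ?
3.5654 pm

Using the Compton scattering formula:
Δλ = λ_C(1 - cos θ)

where λ_C = h/(m_e·c) ≈ 2.4263 pm is the Compton wavelength of an electron.

For θ = 118°:
cos(118°) = -0.4695
1 - cos(118°) = 1.4695

Δλ = 2.4263 × 1.4695
Δλ = 3.5654 pm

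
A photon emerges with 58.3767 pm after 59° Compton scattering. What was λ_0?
57.2000 pm

From λ' = λ + Δλ, we have λ = λ' - Δλ

First calculate the Compton shift:
Δλ = λ_C(1 - cos θ)
Δλ = 2.4263 × (1 - cos(59°))
Δλ = 2.4263 × 0.4850
Δλ = 1.1767 pm

Initial wavelength:
λ = λ' - Δλ
λ = 58.3767 - 1.1767
λ = 57.2000 pm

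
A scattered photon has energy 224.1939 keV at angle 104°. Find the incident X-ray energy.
492.6001 keV

Convert final energy to wavelength (hc ≈ 1239.842 keV·pm):
λ' = hc/E' = 1239.842 / 224.1939 = 5.5302 pm

Calculate the Compton shift:
Δλ = λ_C(1 - cos(104°))
Δλ = 2.4263 × (1 - cos(104°))
Δλ = 3.0133 pm

Initial wavelength:
λ = λ' - Δλ = 5.5302 - 3.0133 = 2.5169 pm

Initial energy:
E = hc/λ = 1239.842 / 2.5169 = 492.6001 keV

(Intermediate values are shown rounded; full precision is carried through to the final answer.)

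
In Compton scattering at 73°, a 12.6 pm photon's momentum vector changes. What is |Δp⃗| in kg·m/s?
5.9028e-23 kg·m/s

Photon momentum magnitude is p = h/λ.

Initial momentum:
p₀ = h/λ = 6.6261e-34/1.2600e-11 = 5.2588e-23 kg·m/s

After scattering:
λ' = λ + Δλ = 12.6 + 1.7169 = 14.3169 pm
p' = h/λ' = 6.6261e-34/1.4317e-11 = 4.6281e-23 kg·m/s

Momentum is a vector; the scattered photon's direction makes angle θ = 73° with the incident direction. The magnitude of the vector change Δp⃗ = p⃗₀ − p⃗' is found from the law of cosines:
|Δp⃗|² = p₀² + p'² − 2p₀p'cos θ
|Δp⃗|² = (5.2588e-23)² + (4.6281e-23)² − 2·5.2588e-23·4.6281e-23·cos(73°)
|Δp⃗| = 5.9028e-23 kg·m/s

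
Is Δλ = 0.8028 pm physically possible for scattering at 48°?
Yes, consistent

Calculate the expected shift for θ = 48°:

Δλ_expected = λ_C(1 - cos(48°))
Δλ_expected = 2.4263 × (1 - cos(48°))
Δλ_expected = 2.4263 × 0.3309
Δλ_expected = 0.8028 pm

Given shift: 0.8028 pm
Expected shift: 0.8028 pm
Difference: 0.0000 pm

The values match. This is consistent with Compton scattering at the stated angle.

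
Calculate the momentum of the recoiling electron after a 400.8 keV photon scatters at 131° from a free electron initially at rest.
2.8416e-22 kg·m/s

The electron is initially at rest, so by conservation of momentum:
p⃗_e = p⃗₀ − p⃗'  (incident photon momentum minus scattered photon momentum)

Photon momentum magnitudes (p = h/λ = E/c):
λ₀ = hc/E₀ = 3.0934 pm → p₀ = h/λ₀ = 2.1420e-22 kg·m/s
Δλ = λ_C(1 − cos 131°) = 4.0181 pm
λ' = 7.1115 pm → p' = h/λ' = 9.3174e-23 kg·m/s

The scattered photon makes angle θ = 131° with the incident direction, so by the law of cosines:
|p⃗_e|² = p₀² + p'² − 2p₀p'cos θ
|p⃗_e|² = (2.1420e-22)² + (9.3174e-23)² − 2·2.1420e-22·9.3174e-23·cos(131°)
|p⃗_e| = 2.8416e-22 kg·m/s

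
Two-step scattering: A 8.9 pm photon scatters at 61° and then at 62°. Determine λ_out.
11.4372 pm

Apply Compton shift twice:

First scattering at θ₁ = 61°:
Δλ₁ = λ_C(1 - cos(61°))
Δλ₁ = 2.4263 × 0.5152
Δλ₁ = 1.2500 pm

After first scattering:
λ₁ = 8.9 + 1.2500 = 10.1500 pm

Second scattering at θ₂ = 62°:
Δλ₂ = λ_C(1 - cos(62°))
Δλ₂ = 2.4263 × 0.5305
Δλ₂ = 1.2872 pm

Final wavelength:
λ₂ = 10.1500 + 1.2872 = 11.4372 pm

Total shift: Δλ_total = 1.2500 + 1.2872 = 2.5372 pm

(Intermediate values are shown rounded; full precision is carried through to the final answer.)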